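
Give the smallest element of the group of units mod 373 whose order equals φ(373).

φ(373) = 373 − 1 = 372 = 2^2 · 3 · 31.
Test candidates g = 2, 3, … against the prime factors q ∈ {2, 3, 31} of φ(373): g is a generator iff g^(372/q) ≢ 1 for every such q.
g = 2: 2^186 ≡ 372; 2^124 ≡ 284; 2^12 ≡ 366 — none is 1, so 2 is a primitive root.
The smallest primitive root modulo 373 is 2.

2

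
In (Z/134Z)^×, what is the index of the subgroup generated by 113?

By Lagrange's theorem, ord_134(113) divides φ(134) = φ(2)·φ(67) = 1·66 = 66 = 2 · 3 · 11.
Divisors of 66: 1, 2, 3, 6, 11, 22, 33, 66.
Test each divisor d:
113^1 ≡ 113 (mod 134)
113^2 ≡ 39 (mod 134)
113^3 ≡ 119 (mod 134)
113^6 ≡ 91 (mod 134)
113^11 ≡ 97 (mod 134)
113^22 ≡ 29 (mod 134)
113^33 ≡ 133 (mod 134)
113^66 ≡ 1 (mod 134) ✓
Thus |⟨113⟩| = ord(113) = 66.
[(Z/134Z)^× : ⟨113⟩] = 66/66 = 1.

1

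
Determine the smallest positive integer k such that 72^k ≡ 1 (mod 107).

106

By Lagrange's theorem, ord_107(72) divides φ(107) = 107 − 1 = 106 = 2 · 53.
Divisors of 106: 1, 2, 53, 106.
Check 72^d mod 107 for each divisor in increasing order:
72^1 ≡ 72
72^2 ≡ 48
72^53 ≡ 106
72^106 ≡ 1
Hence ord(72) = 106.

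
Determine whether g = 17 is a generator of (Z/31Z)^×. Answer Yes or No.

φ(31) = 31 − 1 = 30 = 2 · 3 · 5.
An element g generates (Z/31Z)^× iff g^(30/q) ≢ 1 (mod 31) for each prime q ∈ {2, 3, 5}.
17^15 ≡ 30 (mod 31)  [q = 2: ≢ 1 ✓]
17^10 ≡ 25 (mod 31)  [q = 3: ≢ 1 ✓]
17^6 ≡ 8 (mod 31)  [q = 5: ≢ 1 ✓]
None equal 1, so ord_31(17) = 30: 17 is a primitive root.

Yes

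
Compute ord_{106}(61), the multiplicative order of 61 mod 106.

ord(61) | φ(106) = φ(2)·φ(53) = 1·52 = 52 = 2^2 · 13.
Divisors of 52: 1, 2, 4, 13, 26, 52.
Test each divisor d:
61^1 ≡ 61 (mod 106)
61^2 ≡ 11 (mod 106)
61^4 ≡ 15 (mod 106)
61^13 ≡ 23 (mod 106)
61^26 ≡ 105 (mod 106)
61^52 ≡ 1 (mod 106) ✓
So ord_106(61) = 52.

52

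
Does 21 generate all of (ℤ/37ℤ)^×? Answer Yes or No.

No

φ(37) = 37 − 1 = 36 = 2^2 · 3^2.
21 is a primitive root mod 37 iff 21^(φ(37)/q) ≢ 1 for every prime q | φ(37), i.e. q ∈ {2, 3}.
21^18 ≡ 1 (mod 37)  [q = 2: ≡ 1 ✗]
21^12 ≡ 26 (mod 37)  [q = 3: ≢ 1 ✓]
The check at q = 2 fails, so 21 generates a proper subgroup.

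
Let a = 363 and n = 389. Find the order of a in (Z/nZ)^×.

388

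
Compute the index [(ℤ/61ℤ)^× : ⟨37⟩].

By Lagrange's theorem, ord_61(37) divides φ(61) = 61 − 1 = 60 = 2^2 · 3 · 5.
Divisors of 60: 1, 2, 3, 4, 5, 6, 10, 12, 15, 20, 30, 60.
Check 37^d mod 61 for each divisor in increasing order:
37^1 ≡ 37 (mod 61)
37^2 ≡ 27 (mod 61)
37^3 ≡ 23 (mod 61)
37^4 ≡ 58 (mod 61)
37^5 ≡ 11 (mod 61)
37^6 ≡ 41 (mod 61)
37^10 ≡ 60 (mod 61)
37^12 ≡ 34 (mod 61)
37^15 ≡ 50 (mod 61)
37^20 ≡ 1 (mod 61) ✓
So ord_61(37) = 20, hence |⟨37⟩| = 20.
Index = |(Z/61Z)^×| / |⟨37⟩| = 60 / 20 = 3.

3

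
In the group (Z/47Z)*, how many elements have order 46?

φ(47) = 47 − 1 = 46 = 2 · 23.
Since (Z/47Z)^× is cyclic of order 46, the number of elements of order d is φ(d) when d | 46 and 0 otherwise.
46 = 2 · 23 divides 46, and φ(46) = 22.

22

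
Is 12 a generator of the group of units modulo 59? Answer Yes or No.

No

φ(59) = 59 − 1 = 58 = 2 · 29.
It suffices to check that the order of 12 is not a proper divisor of 58: compute 12^(58/q) for q ∈ {2, 29}.
12^29 ≡ 1 (mod 59)  [q = 2: ≡ 1 ✗]
12^2 ≡ 26 (mod 59)  [q = 29: ≢ 1 ✓]
12^29 ≡ 1 shows ord(12) | 29, strictly less than φ(59); not a primitive root.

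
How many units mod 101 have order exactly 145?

0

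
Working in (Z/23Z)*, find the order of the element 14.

22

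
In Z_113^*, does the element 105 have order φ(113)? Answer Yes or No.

φ(113) = 113 − 1 = 112 = 2^4 · 7.
Test 105^(112/q) mod 113 for each prime factor q of 112:
105^56 ≡ 1 (mod 113)  [q = 2: ≡ 1 ✗]
105^16 ≡ 49 (mod 113)  [q = 7: ≢ 1 ✓]
Since 105^56 ≡ 1, the order of 105 divides 56 < 112, so 105 is not a primitive root.

No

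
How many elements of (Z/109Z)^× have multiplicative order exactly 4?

2

φ(109) = 109 − 1 = 108 = 2^2 · 3^3.
In a cyclic group of order 108, there are φ(d) elements of order d for each divisor d of 108, and zero for non-divisors.
4 = 2^2 divides 108, and φ(4) = 2.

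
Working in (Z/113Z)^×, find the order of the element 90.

By Lagrange's theorem, ord_113(90) divides φ(113) = 113 − 1 = 112 = 2^4 · 7.
Divisors of 112: 1, 2, 4, 7, 8, 14, 16, 28, 56, 112.
Test each divisor d:
90^1 ≡ 90 (mod 113)
90^2 ≡ 77 (mod 113)
90^4 ≡ 53 (mod 113)
90^7 ≡ 40 (mod 113)
90^8 ≡ 97 (mod 113)
90^14 ≡ 18 (mod 113)
90^16 ≡ 30 (mod 113)
90^28 ≡ 98 (mod 113)
90^56 ≡ 112 (mod 113)
90^112 ≡ 1 (mod 113) ✓
The smallest such exponent is 112, so the order of 90 is 112.

112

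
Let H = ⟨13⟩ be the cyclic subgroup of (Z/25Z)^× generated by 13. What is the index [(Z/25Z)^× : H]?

By Lagrange's theorem, ord_25(13) divides φ(25) = φ(5^2) = 5·(5−1) = 20 = 2^2 · 5.
Divisors of 20: 1, 2, 4, 5, 10, 20.
Evaluate successive powers at the divisors of 20:
13^1 ≡ 13 (mod 25)
13^2 ≡ 19 (mod 25)
13^4 ≡ 11 (mod 25)
13^5 ≡ 18 (mod 25)
13^10 ≡ 24 (mod 25)
13^20 ≡ 1 (mod 25) ✓
Thus |⟨13⟩| = ord(13) = 20.
The index is φ(25) / ord(13) = 20 / 20 = 1.

1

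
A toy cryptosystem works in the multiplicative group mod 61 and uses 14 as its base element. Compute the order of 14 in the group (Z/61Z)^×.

ord(14) | φ(61) = 61 − 1 = 60 = 2^2 · 3 · 5.
Divisors of 60: 1, 2, 3, 4, 5, 6, 10, 12, 15, 20, 30, 60.
Evaluate successive powers at the divisors of 60:
14^1 ≡ 14
14^2 ≡ 13
14^3 ≡ 60
14^4 ≡ 47
14^5 ≡ 48
14^6 ≡ 1
Hence ord(14) = 6.

6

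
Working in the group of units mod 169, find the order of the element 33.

156

ord(33) | φ(169) = φ(13^2) = 13·(13−1) = 156 = 2^2 · 3 · 13.
Divisors of 156: 1, 2, 3, 4, 6, 12, 13, 26, 39, 52, 78, 156.
Compute 33^d (mod 169) for the divisors d until we hit 1:
33^1 ≡ 33 (mod 169)
33^2 ≡ 75 (mod 169)
33^3 ≡ 109 (mod 169)
33^4 ≡ 48 (mod 169)
33^6 ≡ 51 (mod 169)
33^12 ≡ 66 (mod 169)
33^13 ≡ 150 (mod 169)
33^26 ≡ 23 (mod 169)
33^39 ≡ 70 (mod 169)
33^52 ≡ 22 (mod 169)
33^78 ≡ 168 (mod 169)
33^156 ≡ 1 (mod 169) ✓
Therefore the multiplicative order of 33 modulo 169 is 156.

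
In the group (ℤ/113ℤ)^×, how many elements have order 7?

φ(113) = 113 − 1 = 112 = 2^4 · 7.
Since (Z/113Z)^× is cyclic of order 112, the number of elements of order d is φ(d) when d | 112 and 0 otherwise.
7 | 112, and φ(7) = 7 − 1 = 6.

6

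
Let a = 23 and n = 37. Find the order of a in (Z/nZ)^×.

12

ord(23) | φ(37) = 37 − 1 = 36 = 2^2 · 3^2.
Divisors of 36: 1, 2, 3, 4, 6, 9, 12, 18, 36.
Compute 23^d (mod 37) for the divisors d until we hit 1:
23^1 ≡ 23 (mod 37)
23^2 ≡ 11 (mod 37)
23^3 ≡ 31 (mod 37)
23^4 ≡ 10 (mod 37)
23^6 ≡ 36 (mod 37)
23^9 ≡ 6 (mod 37)
23^12 ≡ 1 (mod 37) ✓
So ord_37(23) = 12.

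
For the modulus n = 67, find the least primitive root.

2

φ(67) = 67 − 1 = 66 = 2 · 3 · 11.
Test candidates g = 2, 3, … against the prime factors q ∈ {2, 3, 11} of φ(67): g is a generator iff g^(66/q) ≢ 1 for every such q.
g = 2: 2^33 ≡ 66; 2^22 ≡ 37; 2^6 ≡ 64 — none is 1, so 2 is a primitive root.
The smallest primitive root modulo 67 is 2.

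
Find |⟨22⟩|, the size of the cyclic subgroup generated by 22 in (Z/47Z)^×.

46

The order of 22 must divide φ(47) = 47 − 1 = 46 = 2 · 23.
Divisors of 46: 1, 2, 23, 46.
Test each divisor d:
22^1 ≡ 22 (mod 47)
22^2 ≡ 14 (mod 47)
22^23 ≡ 46 (mod 47)
22^46 ≡ 1 (mod 47) ✓
So ord_47(22) = 46.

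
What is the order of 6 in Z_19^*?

By Lagrange's theorem, ord_19(6) divides φ(19) = 19 − 1 = 18 = 2 · 3^2.
Divisors of 18: 1, 2, 3, 6, 9, 18.
Compute 6^d (mod 19) for the divisors d until we hit 1:
6^1 ≡ 6
6^2 ≡ 17
6^3 ≡ 7
6^6 ≡ 11
6^9 ≡ 1
Hence ord(6) = 9.

9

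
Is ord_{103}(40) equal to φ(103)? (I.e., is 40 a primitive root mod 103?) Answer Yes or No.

Yes

φ(103) = 103 − 1 = 102 = 2 · 3 · 17.
Test 40^(102/q) mod 103 for each prime factor q of 102:
40^51 ≡ 102 (mod 103)  [q = 2: ≢ 1 ✓]
40^34 ≡ 56 (mod 103)  [q = 3: ≢ 1 ✓]
40^6 ≡ 30 (mod 103)  [q = 17: ≢ 1 ✓]
All checks pass, so 40 has order 102 and is a primitive root modulo 103.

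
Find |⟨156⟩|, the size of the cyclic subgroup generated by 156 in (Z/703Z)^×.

36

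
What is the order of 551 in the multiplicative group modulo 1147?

90

By Lagrange's theorem, ord_1147(551) divides φ(1147) = φ(31·37) = (31−1)·(37−1) = 30·36 = 1080 = 2^3 · 3^3 · 5.
Divisors of 1080: 1, 2, 3, 4, 5, 6, 8, 9, 10, 12, 15, 18, 20, 24, 27, 30, 36, 40, 45, 54, 60, 72, 90, 108, 120, 135, 180, 216, 270, 360, 540, 1080.
Compute 551^d (mod 1147) for the divisors d until we hit 1:
551^1 ≡ 551 (mod 1147)
551^2 ≡ 793 (mod 1147)
551^3 ≡ 1083 (mod 1147)
551^4 ≡ 293 (mod 1147)
551^5 ≡ 863 (mod 1147)
551^6 ≡ 655 (mod 1147)
551^8 ≡ 971 (mod 1147)
551^9 ≡ 519 (mod 1147)
551^10 ≡ 366 (mod 1147)
551^12 ≡ 47 (mod 1147)
551^15 ≡ 433 (mod 1147)
551^18 ≡ 963 (mod 1147)
551^20 ≡ 904 (mod 1147)
551^24 ≡ 1062 (mod 1147)
551^27 ≡ 852 (mod 1147)
551^30 ≡ 528 (mod 1147)
551^36 ≡ 593 (mod 1147)
551^40 ≡ 552 (mod 1147)
551^45 ≡ 371 (mod 1147)
551^54 ≡ 1000 (mod 1147)
551^60 ≡ 63 (mod 1147)
551^72 ≡ 667 (mod 1147)
551^90 ≡ 1 (mod 1147) ✓
The smallest such exponent is 90, so the order of 551 is 90.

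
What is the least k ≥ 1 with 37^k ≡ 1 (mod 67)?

3

ord(37) | φ(67) = 67 − 1 = 66 = 2 · 3 · 11.
Divisors of 66: 1, 2, 3, 6, 11, 22, 33, 66.
Check 37^d mod 67 for each divisor in increasing order:
37^1 ≡ 37 (mod 67)
37^2 ≡ 29 (mod 67)
37^3 ≡ 1 (mod 67) ✓
So ord_67(37) = 3.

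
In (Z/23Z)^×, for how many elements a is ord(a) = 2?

φ(23) = 23 − 1 = 22 = 2 · 11.
Since (Z/23Z)^× is cyclic of order 22, the number of elements of order d is φ(d) when d | 22 and 0 otherwise.
2 | 22, and φ(2) = 2 − 1 = 1.

1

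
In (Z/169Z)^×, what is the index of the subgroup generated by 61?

4

ord(61) | φ(169) = φ(13^2) = 13·(13−1) = 156 = 2^2 · 3 · 13.
Divisors of 156: 1, 2, 3, 4, 6, 12, 13, 26, 39, 52, 78, 156.
Compute 61^d (mod 169) for the divisors d until we hit 1:
61^1 ≡ 61
61^2 ≡ 3
61^3 ≡ 14
61^4 ≡ 9
61^6 ≡ 27
61^12 ≡ 53
61^13 ≡ 22
61^26 ≡ 146
61^39 ≡ 1
So ord_169(61) = 39, hence |⟨61⟩| = 39.
Index = |(Z/169Z)^×| / |⟨61⟩| = 156 / 39 = 4.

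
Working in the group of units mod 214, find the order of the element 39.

By Lagrange's theorem, ord_214(39) divides φ(214) = φ(2)·φ(107) = 1·106 = 106 = 2 · 53.
Divisors of 106: 1, 2, 53, 106.
Compute 39^d (mod 214) for the divisors d until we hit 1:
39^1 ≡ 39 (mod 214)
39^2 ≡ 23 (mod 214)
39^53 ≡ 1 (mod 214) ✓
The smallest such exponent is 53, so the order of 39 is 53.

53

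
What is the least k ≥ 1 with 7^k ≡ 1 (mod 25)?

The order of 7 must divide φ(25) = φ(5^2) = 5·(5−1) = 20 = 2^2 · 5.
Divisors of 20: 1, 2, 4, 5, 10, 20.
Compute 7^d (mod 25) for the divisors d until we hit 1:
7^1 ≡ 7
7^2 ≡ 24
7^4 ≡ 1
Therefore the multiplicative order of 7 modulo 25 is 4.

4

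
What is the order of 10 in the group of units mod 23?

By Lagrange's theorem, ord_23(10) divides φ(23) = 23 − 1 = 22 = 2 · 11.
Divisors of 22: 1, 2, 11, 22.
Check 10^d mod 23 for each divisor in increasing order:
10^1 ≡ 10 (mod 23)
10^2 ≡ 8 (mod 23)
10^11 ≡ 22 (mod 23)
10^22 ≡ 1 (mod 23) ✓
So ord_23(10) = 22.

22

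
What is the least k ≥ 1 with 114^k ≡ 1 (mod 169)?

By Lagrange's theorem, ord_169(114) divides φ(169) = φ(13^2) = 13·(13−1) = 156 = 2^2 · 3 · 13.
Divisors of 156: 1, 2, 3, 4, 6, 12, 13, 26, 39, 52, 78, 156.
Evaluate successive powers at the divisors of 156:
114^1 ≡ 114
114^2 ≡ 152
114^3 ≡ 90
114^4 ≡ 120
114^6 ≡ 157
114^12 ≡ 144
114^13 ≡ 23
114^26 ≡ 22
114^39 ≡ 168
114^52 ≡ 146
114^78 ≡ 1
Hence ord(114) = 78.

78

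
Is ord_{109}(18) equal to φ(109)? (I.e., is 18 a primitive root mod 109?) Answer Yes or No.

Yes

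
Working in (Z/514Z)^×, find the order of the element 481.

256

ord(481) | φ(514) = φ(2)·φ(257) = 1·256 = 256 = 2^8.
Divisors of 256: 1, 2, 4, 8, 16, 32, 64, 128, 256.
Check 481^d mod 514 for each divisor in increasing order:
481^1 ≡ 481 (mod 514)
481^2 ≡ 61 (mod 514)
481^4 ≡ 123 (mod 514)
481^8 ≡ 223 (mod 514)
481^16 ≡ 385 (mod 514)
481^32 ≡ 193 (mod 514)
481^64 ≡ 241 (mod 514)
481^128 ≡ 513 (mod 514)
481^256 ≡ 1 (mod 514) ✓
So ord_514(481) = 256.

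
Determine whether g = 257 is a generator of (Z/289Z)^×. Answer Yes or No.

φ(289) = φ(17^2) = 17·(17−1) = 272 = 2^4 · 17.
It suffices to check that the order of 257 is not a proper divisor of 272: compute 257^(272/q) for q ∈ {2, 17}.
257^136 ≡ 1 (mod 289)  [q = 2: ≡ 1 ✗]
257^16 ≡ 239 (mod 289)  [q = 17: ≢ 1 ✓]
257^136 ≡ 1 shows ord(257) | 136, strictly less than φ(289); not a primitive root.

No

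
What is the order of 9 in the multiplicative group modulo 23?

11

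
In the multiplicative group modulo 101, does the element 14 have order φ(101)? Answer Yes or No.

φ(101) = 101 − 1 = 100 = 2^2 · 5^2.
Test 14^(100/q) mod 101 for each prime factor q of 100:
14^50 ≡ 1 (mod 101)  [q = 2: ≡ 1 ✗]
14^20 ≡ 1 (mod 101)  [q = 5: ≡ 1 ✗]
The check at q = 2 fails, so 14 generates a proper subgroup.

No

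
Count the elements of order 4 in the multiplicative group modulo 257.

2

φ(257) = 257 − 1 = 256 = 2^8.
In a cyclic group of order 256, there are φ(d) elements of order d for each divisor d of 256, and zero for non-divisors.
4 = 2^2 divides 256, and φ(4) = 2.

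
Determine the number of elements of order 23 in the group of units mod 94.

φ(94) = φ(2)·φ(47) = 1·46 = 46 = 2 · 23.
In a cyclic group of order 46, there are φ(d) elements of order d for each divisor d of 46, and zero for non-divisors.
23 | 46, and φ(23) = 23 − 1 = 22.

22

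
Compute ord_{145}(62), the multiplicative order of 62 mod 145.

28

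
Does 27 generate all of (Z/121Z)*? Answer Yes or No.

φ(121) = φ(11^2) = 11·(11−1) = 110 = 2 · 5 · 11.
It suffices to check that the order of 27 is not a proper divisor of 110: compute 27^(110/q) for q ∈ {2, 5, 11}.
27^55 ≡ 1 (mod 121)  [q = 2: ≡ 1 ✗]
27^22 ≡ 3 (mod 121)  [q = 5: ≢ 1 ✓]
27^10 ≡ 1 (mod 121)  [q = 11: ≡ 1 ✗]
The check at q = 2 fails, so 27 generates a proper subgroup.

No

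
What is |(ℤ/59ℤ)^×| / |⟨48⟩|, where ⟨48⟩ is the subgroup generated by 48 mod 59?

The order of 48 must divide φ(59) = 59 − 1 = 58 = 2 · 29.
Divisors of 58: 1, 2, 29, 58.
Test each divisor d:
48^1 ≡ 48 (mod 59)
48^2 ≡ 3 (mod 59)
48^29 ≡ 1 (mod 59) ✓
The order of 48 is 29, so the subgroup it generates has 29 elements.
Index = |(Z/59Z)^×| / |⟨48⟩| = 58 / 29 = 2.

2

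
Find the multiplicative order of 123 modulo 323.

Since 123 ∈ (Z/323Z)^×, its order divides φ(323) = φ(17·19) = (17−1)·(19−1) = 16·18 = 288 = 2^5 · 3^2.
Divisors of 288: 1, 2, 3, 4, 6, 8, 9, 12, 16, 18, 24, 32, 36, 48, 72, 96, 144, 288.
Compute 123^d (mod 323) for the divisors d until we hit 1:
123^1 ≡ 123 (mod 323)
123^2 ≡ 271 (mod 323)
123^3 ≡ 64 (mod 323)
123^4 ≡ 120 (mod 323)
123^6 ≡ 220 (mod 323)
123^8 ≡ 188 (mod 323)
123^9 ≡ 191 (mod 323)
123^12 ≡ 273 (mod 323)
123^16 ≡ 137 (mod 323)
123^18 ≡ 305 (mod 323)
123^24 ≡ 239 (mod 323)
123^32 ≡ 35 (mod 323)
123^36 ≡ 1 (mod 323) ✓
Hence ord(123) = 36.

36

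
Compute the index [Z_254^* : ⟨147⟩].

By Lagrange's theorem, ord_254(147) divides φ(254) = φ(2)·φ(127) = 1·126 = 126 = 2 · 3^2 · 7.
Divisors of 126: 1, 2, 3, 6, 7, 9, 14, 18, 21, 42, 63, 126.
Test each divisor d:
147^1 ≡ 147
147^2 ≡ 19
147^3 ≡ 253
147^6 ≡ 1
Thus |⟨147⟩| = ord(147) = 6.
[(Z/254Z)^× : ⟨147⟩] = 126/6 = 21.

21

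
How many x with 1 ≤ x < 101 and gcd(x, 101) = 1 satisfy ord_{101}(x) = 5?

4

φ(101) = 101 − 1 = 100 = 2^2 · 5^2.
In a cyclic group of order 100, there are φ(d) elements of order d for each divisor d of 100, and zero for non-divisors.
5 | 100, and φ(5) = 5 − 1 = 4.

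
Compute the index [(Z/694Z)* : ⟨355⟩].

Since 355 ∈ (Z/694Z)^×, its order divides φ(694) = φ(2)·φ(347) = 1·346 = 346 = 2 · 173.
Divisors of 346: 1, 2, 173, 346.
Compute 355^d (mod 694) for the divisors d until we hit 1:
355^1 ≡ 355
355^2 ≡ 411
355^173 ≡ 693
355^346 ≡ 1
The order of 355 is 346, so the subgroup it generates has 346 elements.
Index = |(Z/694Z)^×| / |⟨355⟩| = 346 / 346 = 1.

1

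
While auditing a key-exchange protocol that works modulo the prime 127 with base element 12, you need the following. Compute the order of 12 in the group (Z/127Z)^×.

By Lagrange's theorem, ord_127(12) divides φ(127) = 127 − 1 = 126 = 2 · 3^2 · 7.
Divisors of 126: 1, 2, 3, 6, 7, 9, 14, 18, 21, 42, 63, 126.
Compute 12^d (mod 127) for the divisors d until we hit 1:
12^1 ≡ 12 (mod 127)
12^2 ≡ 17 (mod 127)
12^3 ≡ 77 (mod 127)
12^6 ≡ 87 (mod 127)
12^7 ≡ 28 (mod 127)
12^9 ≡ 95 (mod 127)
12^14 ≡ 22 (mod 127)
12^18 ≡ 8 (mod 127)
12^21 ≡ 108 (mod 127)
12^42 ≡ 107 (mod 127)
12^63 ≡ 126 (mod 127)
12^126 ≡ 1 (mod 127) ✓
The smallest such exponent is 126, so the order of 12 is 126.

126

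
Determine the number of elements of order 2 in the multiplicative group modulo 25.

1

φ(25) = φ(5^2) = 5·(5−1) = 20 = 2^2 · 5.
In a cyclic group of order 20, there are φ(d) elements of order d for each divisor d of 20, and zero for non-divisors.
2 | 20, and φ(2) = 2 − 1 = 1.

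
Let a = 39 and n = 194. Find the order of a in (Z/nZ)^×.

ord(39) | φ(194) = φ(2)·φ(97) = 1·96 = 96 = 2^5 · 3.
Divisors of 96: 1, 2, 3, 4, 6, 8, 12, 16, 24, 32, 48, 96.
Check 39^d mod 194 for each divisor in increasing order:
39^1 ≡ 39 (mod 194)
39^2 ≡ 163 (mod 194)
39^3 ≡ 149 (mod 194)
39^4 ≡ 185 (mod 194)
39^6 ≡ 85 (mod 194)
39^8 ≡ 81 (mod 194)
39^12 ≡ 47 (mod 194)
39^16 ≡ 159 (mod 194)
39^24 ≡ 75 (mod 194)
39^32 ≡ 61 (mod 194)
39^48 ≡ 193 (mod 194)
39^96 ≡ 1 (mod 194) ✓
Hence ord(39) = 96.

96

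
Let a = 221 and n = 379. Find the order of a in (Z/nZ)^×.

The order of 221 must divide φ(379) = 379 − 1 = 378 = 2 · 3^3 · 7.
Divisors of 378: 1, 2, 3, 6, 7, 9, 14, 18, 21, 27, 42, 54, 63, 126, 189, 378.
Check 221^d mod 379 for each divisor in increasing order:
221^1 ≡ 221 (mod 379)
221^2 ≡ 329 (mod 379)
221^3 ≡ 320 (mod 379)
221^6 ≡ 70 (mod 379)
221^7 ≡ 310 (mod 379)
221^9 ≡ 39 (mod 379)
221^14 ≡ 213 (mod 379)
221^18 ≡ 5 (mod 379)
221^21 ≡ 84 (mod 379)
221^27 ≡ 195 (mod 379)
221^42 ≡ 234 (mod 379)
221^54 ≡ 125 (mod 379)
221^63 ≡ 327 (mod 379)
221^126 ≡ 51 (mod 379)
221^189 ≡ 1 (mod 379) ✓
So ord_379(221) = 189.

189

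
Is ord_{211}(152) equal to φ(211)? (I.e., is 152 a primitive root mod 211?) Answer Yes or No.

Yes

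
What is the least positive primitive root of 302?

7

φ(302) = φ(2)·φ(151) = 1·150 = 150 = 2 · 3 · 5^2.
Test candidates g = 2, 3, … against the prime factors q ∈ {2, 3, 5} of φ(302): g is a generator iff g^(150/q) ≢ 1 for every such q.
g = 2: gcd(2, 302) = 2 > 1, not a unit — skip.
g = 3: 3^75 ≡ 301; 3^50 ≡ 1 — hits 1, so not a primitive root.
g = 4: gcd(4, 302) = 2 > 1, not a unit — skip.
g = 5: 5^75 ≡ 1 — hits 1, so not a primitive root.
g = 6: gcd(6, 302) = 2 > 1, not a unit — skip.
g = 7: 7^75 ≡ 301; 7^50 ≡ 183; 7^30 ≡ 159 — none is 1, so 7 is a primitive root.
The smallest primitive root modulo 302 is 7.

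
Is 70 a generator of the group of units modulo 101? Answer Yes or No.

No

φ(101) = 101 − 1 = 100 = 2^2 · 5^2.
70 is a primitive root mod 101 iff 70^(φ(101)/q) ≢ 1 for every prime q | φ(101), i.e. q ∈ {2, 5}.
70^50 ≡ 1 (mod 101)  [q = 2: ≡ 1 ✗]
70^20 ≡ 84 (mod 101)  [q = 5: ≢ 1 ✓]
Since 70^50 ≡ 1, the order of 70 divides 50 < 100, so 70 is not a primitive root.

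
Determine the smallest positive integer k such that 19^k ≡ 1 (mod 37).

36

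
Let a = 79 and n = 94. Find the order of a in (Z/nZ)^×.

23

The order of 79 must divide φ(94) = φ(2)·φ(47) = 1·46 = 46 = 2 · 23.
Divisors of 46: 1, 2, 23, 46.
Compute 79^d (mod 94) for the divisors d until we hit 1:
79^1 ≡ 79 (mod 94)
79^2 ≡ 37 (mod 94)
79^23 ≡ 1 (mod 94) ✓
So ord_94(79) = 23.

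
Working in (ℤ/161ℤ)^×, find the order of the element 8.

ord(8) | φ(161) = φ(7·23) = (7−1)·(23−1) = 6·22 = 132 = 2^2 · 3 · 11.
Divisors of 132: 1, 2, 3, 4, 6, 11, 12, 22, 33, 44, 66, 132.
Evaluate successive powers at the divisors of 132:
8^1 ≡ 8 (mod 161)
8^2 ≡ 64 (mod 161)
8^3 ≡ 29 (mod 161)
8^4 ≡ 71 (mod 161)
8^6 ≡ 36 (mod 161)
8^11 ≡ 1 (mod 161) ✓
Therefore the multiplicative order of 8 modulo 161 is 11.

11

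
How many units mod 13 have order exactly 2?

φ(13) = 13 − 1 = 12 = 2^2 · 3.
(Z/13Z)^× is cyclic (|G| = 12); a cyclic group of order m has exactly φ(d) elements of each order d | m, and none otherwise.
2 | 12, and φ(2) = 2 − 1 = 1.

1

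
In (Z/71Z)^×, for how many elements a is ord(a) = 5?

4

φ(71) = 71 − 1 = 70 = 2 · 5 · 7.
In a cyclic group of order 70, there are φ(d) elements of order d for each divisor d of 70, and zero for non-divisors.
5 | 70, and φ(5) = 5 − 1 = 4.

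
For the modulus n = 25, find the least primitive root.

2

φ(25) = φ(5^2) = 5·(5−1) = 20 = 2^2 · 5.
Test candidates g = 2, 3, … against the prime factors q ∈ {2, 5} of φ(25): g is a generator iff g^(20/q) ≢ 1 for every such q.
g = 2: 2^10 ≡ 24; 2^4 ≡ 16 — none is 1, so 2 is a primitive root.
So 2 is the smallest generator of (Z/25Z)^×.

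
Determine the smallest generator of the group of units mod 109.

φ(109) = 109 − 1 = 108 = 2^2 · 3^3.
g is a primitive root iff g^(108/q) ≢ 1 (mod 109) for each prime q ∈ {2, 3}.
g = 2: 2^54 ≡ 108; 2^36 ≡ 1 — hits 1, so not a primitive root.
g = 3: 3^54 ≡ 1 — hits 1, so not a primitive root.
g = 4: 4^54 ≡ 1 — hits 1, so not a primitive root.
g = 5: 5^54 ≡ 1 — hits 1, so not a primitive root.
g = 6: 6^54 ≡ 108; 6^36 ≡ 63 — none is 1, so 6 is a primitive root.
So 6 is the smallest generator of (Z/109Z)^×.

6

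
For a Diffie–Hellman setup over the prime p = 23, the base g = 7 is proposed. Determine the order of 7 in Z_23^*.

Since 7 ∈ (Z/23Z)^×, its order divides φ(23) = 23 − 1 = 22 = 2 · 11.
Divisors of 22: 1, 2, 11, 22.
Evaluate successive powers at the divisors of 22:
7^1 ≡ 7
7^2 ≡ 3
7^11 ≡ 22
7^22 ≡ 1
Therefore the multiplicative order of 7 modulo 23 is 22.

22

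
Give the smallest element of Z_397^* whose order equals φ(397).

φ(397) = 397 − 1 = 396 = 2^2 · 3^2 · 11.
Test candidates g = 2, 3, … against the prime factors q ∈ {2, 3, 11} of φ(397): g is a generator iff g^(396/q) ≢ 1 for every such q.
g = 2: 2^198 ≡ 396; 2^132 ≡ 1 — hits 1, so not a primitive root.
g = 3: 3^198 ≡ 1 — hits 1, so not a primitive root.
g = 4: 4^198 ≡ 1 — hits 1, so not a primitive root.
g = 5: 5^198 ≡ 396; 5^132 ≡ 362; 5^36 ≡ 290 — none is 1, so 5 is a primitive root.
The smallest primitive root modulo 397 is 5.

5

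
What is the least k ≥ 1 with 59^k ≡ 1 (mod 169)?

ord(59) | φ(169) = φ(13^2) = 13·(13−1) = 156 = 2^2 · 3 · 13.
Divisors of 156: 1, 2, 3, 4, 6, 12, 13, 26, 39, 52, 78, 156.
Check 59^d mod 169 for each divisor in increasing order:
59^1 ≡ 59 (mod 169)
59^2 ≡ 101 (mod 169)
59^3 ≡ 44 (mod 169)
59^4 ≡ 61 (mod 169)
59^6 ≡ 77 (mod 169)
59^12 ≡ 14 (mod 169)
59^13 ≡ 150 (mod 169)
59^26 ≡ 23 (mod 169)
59^39 ≡ 70 (mod 169)
59^52 ≡ 22 (mod 169)
59^78 ≡ 168 (mod 169)
59^156 ≡ 1 (mod 169) ✓
So ord_169(59) = 156.

156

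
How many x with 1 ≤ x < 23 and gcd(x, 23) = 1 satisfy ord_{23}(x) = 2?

φ(23) = 23 − 1 = 22 = 2 · 11.
(Z/23Z)^× is cyclic (|G| = 22); a cyclic group of order m has exactly φ(d) elements of each order d | m, and none otherwise.
2 | 22, and φ(2) = 2 − 1 = 1.

1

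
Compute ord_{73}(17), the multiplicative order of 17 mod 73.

By Lagrange's theorem, ord_73(17) divides φ(73) = 73 − 1 = 72 = 2^3 · 3^2.
Divisors of 72: 1, 2, 3, 4, 6, 8, 9, 12, 18, 24, 36, 72.
Evaluate successive powers at the divisors of 72:
17^1 ≡ 17 (mod 73)
17^2 ≡ 70 (mod 73)
17^3 ≡ 22 (mod 73)
17^4 ≡ 9 (mod 73)
17^6 ≡ 46 (mod 73)
17^8 ≡ 8 (mod 73)
17^9 ≡ 63 (mod 73)
17^12 ≡ 72 (mod 73)
17^18 ≡ 27 (mod 73)
17^24 ≡ 1 (mod 73) ✓
So ord_73(17) = 24.

24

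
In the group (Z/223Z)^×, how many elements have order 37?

φ(223) = 223 − 1 = 222 = 2 · 3 · 37.
(Z/223Z)^× is cyclic (|G| = 222); a cyclic group of order m has exactly φ(d) elements of each order d | m, and none otherwise.
37 | 222, and φ(37) = 37 − 1 = 36.

36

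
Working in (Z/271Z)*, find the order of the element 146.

18

The order of 146 must divide φ(271) = 271 − 1 = 270 = 2 · 3^3 · 5.
Divisors of 270: 1, 2, 3, 5, 6, 9, 10, 15, 18, 27, 30, 45, 54, 90, 135, 270.
Check 146^d mod 271 for each divisor in increasing order:
146^1 ≡ 146 (mod 271)
146^2 ≡ 178 (mod 271)
146^3 ≡ 243 (mod 271)
146^5 ≡ 165 (mod 271)
146^6 ≡ 242 (mod 271)
146^9 ≡ 270 (mod 271)
146^10 ≡ 125 (mod 271)
146^15 ≡ 29 (mod 271)
146^18 ≡ 1 (mod 271) ✓
Therefore the multiplicative order of 146 modulo 271 is 18.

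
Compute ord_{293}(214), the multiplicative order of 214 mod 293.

292

By Lagrange's theorem, ord_293(214) divides φ(293) = 293 − 1 = 292 = 2^2 · 73.
Divisors of 292: 1, 2, 4, 73, 146, 292.
Check 214^d mod 293 for each divisor in increasing order:
214^1 ≡ 214 (mod 293)
214^2 ≡ 88 (mod 293)
214^4 ≡ 126 (mod 293)
214^73 ≡ 155 (mod 293)
214^146 ≡ 292 (mod 293)
214^292 ≡ 1 (mod 293) ✓
Hence ord(214) = 292.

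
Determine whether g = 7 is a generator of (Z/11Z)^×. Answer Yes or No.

φ(11) = 11 − 1 = 10 = 2 · 5.
It suffices to check that the order of 7 is not a proper divisor of 10: compute 7^(10/q) for q ∈ {2, 5}.
7^5 ≡ 10 (mod 11)  [q = 2: ≢ 1 ✓]
7^2 ≡ 5 (mod 11)  [q = 5: ≢ 1 ✓]
None equal 1, so ord_11(7) = 10: 7 is a primitive root.

Yes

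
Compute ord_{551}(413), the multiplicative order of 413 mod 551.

126

Since 413 ∈ (Z/551Z)^×, its order divides φ(551) = φ(19·29) = (19−1)·(29−1) = 18·28 = 504 = 2^3 · 3^2 · 7.
Divisors of 504: 1, 2, 3, 4, 6, 7, 8, 9, 12, 14, 18, 21, 24, 28, 36, 42, 56, 63, 72, 84, 126, 168, 252, 504.
Test each divisor d:
413^1 ≡ 413 (mod 551)
413^2 ≡ 310 (mod 551)
413^3 ≡ 198 (mod 551)
413^4 ≡ 226 (mod 551)
413^6 ≡ 83 (mod 551)
413^7 ≡ 117 (mod 551)
413^8 ≡ 384 (mod 551)
413^9 ≡ 455 (mod 551)
413^12 ≡ 277 (mod 551)
413^14 ≡ 465 (mod 551)
413^18 ≡ 400 (mod 551)
413^21 ≡ 407 (mod 551)
413^24 ≡ 140 (mod 551)
413^28 ≡ 233 (mod 551)
413^36 ≡ 210 (mod 551)
413^42 ≡ 349 (mod 551)
413^56 ≡ 291 (mod 551)
413^63 ≡ 436 (mod 551)
413^72 ≡ 20 (mod 551)
413^84 ≡ 30 (mod 551)
413^126 ≡ 1 (mod 551) ✓
The smallest such exponent is 126, so the order of 413 is 126.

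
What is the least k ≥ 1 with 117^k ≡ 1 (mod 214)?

ord(117) | φ(214) = φ(2)·φ(107) = 1·106 = 106 = 2 · 53.
Divisors of 106: 1, 2, 53, 106.
Evaluate successive powers at the divisors of 106:
117^1 ≡ 117 (mod 214)
117^2 ≡ 207 (mod 214)
117^53 ≡ 1 (mod 214) ✓
So ord_214(117) = 53.

53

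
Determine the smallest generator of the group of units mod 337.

10

φ(337) = 337 − 1 = 336 = 2^4 · 3 · 7.
g is a primitive root iff g^(336/q) ≢ 1 (mod 337) for each prime q ∈ {2, 3, 7}.
g = 2: 2^168 ≡ 1 — hits 1, so not a primitive root.
g = 3: 3^168 ≡ 1 — hits 1, so not a primitive root.
g = 4: 4^168 ≡ 1 — hits 1, so not a primitive root.
g = 5: 5^168 ≡ 336; 5^112 ≡ 1 — hits 1, so not a primitive root.
g = 6: 6^168 ≡ 1 — hits 1, so not a primitive root.
g = 7: 7^168 ≡ 1 — hits 1, so not a primitive root.
g = 8: 8^168 ≡ 1 — hits 1, so not a primitive root.
g = 9: 9^168 ≡ 1 — hits 1, so not a primitive root.
g = 10: 10^168 ≡ 336; 10^112 ≡ 128; 10^48 ≡ 175 — none is 1, so 10 is a primitive root.
So 10 is the smallest generator of (Z/337Z)^×.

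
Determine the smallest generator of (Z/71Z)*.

7

φ(71) = 71 − 1 = 70 = 2 · 5 · 7.
Test candidates g = 2, 3, … against the prime factors q ∈ {2, 5, 7} of φ(71): g is a generator iff g^(70/q) ≢ 1 for every such q.
g = 2: 2^35 ≡ 1 — hits 1, so not a primitive root.
g = 3: 3^35 ≡ 1 — hits 1, so not a primitive root.
g = 4: 4^35 ≡ 1 — hits 1, so not a primitive root.
g = 5: 5^35 ≡ 1 — hits 1, so not a primitive root.
g = 6: 6^35 ≡ 1 — hits 1, so not a primitive root.
g = 7: 7^35 ≡ 70; 7^14 ≡ 54; 7^10 ≡ 45 — none is 1, so 7 is a primitive root.
The smallest primitive root modulo 71 is 7.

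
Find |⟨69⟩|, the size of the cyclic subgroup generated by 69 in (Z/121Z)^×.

Since 69 ∈ (Z/121Z)^×, its order divides φ(121) = φ(11^2) = 11·(11−1) = 110 = 2 · 5 · 11.
Divisors of 110: 1, 2, 5, 10, 11, 22, 55, 110.
Evaluate successive powers at the divisors of 110:
69^1 ≡ 69
69^2 ≡ 42
69^5 ≡ 111
69^10 ≡ 100
69^11 ≡ 3
69^22 ≡ 9
69^55 ≡ 1
Hence ord(69) = 55.

55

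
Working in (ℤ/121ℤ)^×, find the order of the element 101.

Since 101 ∈ (Z/121Z)^×, its order divides φ(121) = φ(11^2) = 11·(11−1) = 110 = 2 · 5 · 11.
Divisors of 110: 1, 2, 5, 10, 11, 22, 55, 110.
Evaluate successive powers at the divisors of 110:
101^1 ≡ 101 (mod 121)
101^2 ≡ 37 (mod 121)
101^5 ≡ 87 (mod 121)
101^10 ≡ 67 (mod 121)
101^11 ≡ 112 (mod 121)
101^22 ≡ 81 (mod 121)
101^55 ≡ 120 (mod 121)
101^110 ≡ 1 (mod 121) ✓
The smallest such exponent is 110, so the order of 101 is 110.

110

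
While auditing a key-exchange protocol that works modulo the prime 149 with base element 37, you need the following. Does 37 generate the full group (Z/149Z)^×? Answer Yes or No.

No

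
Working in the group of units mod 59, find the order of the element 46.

29

By Lagrange's theorem, ord_59(46) divides φ(59) = 59 − 1 = 58 = 2 · 29.
Divisors of 58: 1, 2, 29, 58.
Check 46^d mod 59 for each divisor in increasing order:
46^1 ≡ 46
46^2 ≡ 51
46^29 ≡ 1
The smallest such exponent is 29, so the order of 46 is 29.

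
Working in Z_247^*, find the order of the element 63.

36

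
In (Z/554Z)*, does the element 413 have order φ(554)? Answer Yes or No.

φ(554) = φ(2)·φ(277) = 1·276 = 276 = 2^2 · 3 · 23.
An element g generates (Z/554Z)^× iff g^(276/q) ≢ 1 (mod 554) for each prime q ∈ {2, 3, 23}.
413^138 ≡ 1 (mod 554)  [q = 2: ≡ 1 ✗]
413^92 ≡ 393 (mod 554)  [q = 3: ≢ 1 ✓]
413^12 ≡ 131 (mod 554)  [q = 23: ≢ 1 ✓]
Since 413^138 ≡ 1, the order of 413 divides 138 < 276, so 413 is not a primitive root.

No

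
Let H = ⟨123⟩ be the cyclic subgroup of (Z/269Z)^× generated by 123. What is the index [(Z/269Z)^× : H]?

ord(123) | φ(269) = 269 − 1 = 268 = 2^2 · 67.
Divisors of 268: 1, 2, 4, 67, 134, 268.
Compute 123^d (mod 269) for the divisors d until we hit 1:
123^1 ≡ 123 (mod 269)
123^2 ≡ 65 (mod 269)
123^4 ≡ 190 (mod 269)
123^67 ≡ 187 (mod 269)
123^134 ≡ 268 (mod 269)
123^268 ≡ 1 (mod 269) ✓
Thus |⟨123⟩| = ord(123) = 268.
Index = |(Z/269Z)^×| / |⟨123⟩| = 268 / 268 = 1.

1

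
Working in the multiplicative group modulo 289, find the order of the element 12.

Since 12 ∈ (Z/289Z)^×, its order divides φ(289) = φ(17^2) = 17·(17−1) = 272 = 2^4 · 17.
Divisors of 272: 1, 2, 4, 8, 16, 17, 34, 68, 136, 272.
Check 12^d mod 289 for each divisor in increasing order:
12^1 ≡ 12 (mod 289)
12^2 ≡ 144 (mod 289)
12^4 ≡ 217 (mod 289)
12^8 ≡ 271 (mod 289)
12^16 ≡ 35 (mod 289)
12^17 ≡ 131 (mod 289)
12^34 ≡ 110 (mod 289)
12^68 ≡ 251 (mod 289)
12^136 ≡ 288 (mod 289)
12^272 ≡ 1 (mod 289) ✓
The smallest such exponent is 272, so the order of 12 is 272.

272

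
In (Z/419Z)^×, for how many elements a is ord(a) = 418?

φ(419) = 419 − 1 = 418 = 2 · 11 · 19.
(Z/419Z)^× is cyclic (|G| = 418); a cyclic group of order m has exactly φ(d) elements of each order d | m, and none otherwise.
418 = 2 · 11 · 19 divides 418, and φ(418) = 180.

180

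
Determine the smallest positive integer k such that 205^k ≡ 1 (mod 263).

ord(205) | φ(263) = 263 − 1 = 262 = 2 · 131.
Divisors of 262: 1, 2, 131, 262.
Compute 205^d (mod 263) for the divisors d until we hit 1:
205^1 ≡ 205 (mod 263)
205^2 ≡ 208 (mod 263)
205^131 ≡ 1 (mod 263) ✓
Hence ord(205) = 131.

131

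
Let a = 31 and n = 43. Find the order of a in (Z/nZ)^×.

21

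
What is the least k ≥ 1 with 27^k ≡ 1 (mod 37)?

6

ord(27) | φ(37) = 37 − 1 = 36 = 2^2 · 3^2.
Divisors of 36: 1, 2, 3, 4, 6, 9, 12, 18, 36.
Test each divisor d:
27^1 ≡ 27
27^2 ≡ 26
27^3 ≡ 36
27^4 ≡ 10
27^6 ≡ 1
The smallest such exponent is 6, so the order of 27 is 6.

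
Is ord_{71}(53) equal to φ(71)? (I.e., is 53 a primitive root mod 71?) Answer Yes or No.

φ(71) = 71 − 1 = 70 = 2 · 5 · 7.
Test 53^(70/q) mod 71 for each prime factor q of 70:
53^35 ≡ 70 (mod 71)  [q = 2: ≢ 1 ✓]
53^14 ≡ 57 (mod 71)  [q = 5: ≢ 1 ✓]
53^10 ≡ 37 (mod 71)  [q = 7: ≢ 1 ✓]
None equal 1, so ord_71(53) = 70: 53 is a primitive root.

Yes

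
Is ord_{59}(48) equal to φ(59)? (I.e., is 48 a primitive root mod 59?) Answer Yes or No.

φ(59) = 59 − 1 = 58 = 2 · 29.
An element g generates (Z/59Z)^× iff g^(58/q) ≢ 1 (mod 59) for each prime q ∈ {2, 29}.
48^29 ≡ 1 (mod 59)  [q = 2: ≡ 1 ✗]
48^2 ≡ 3 (mod 59)  [q = 29: ≢ 1 ✓]
The check at q = 2 fails, so 48 generates a proper subgroup.

No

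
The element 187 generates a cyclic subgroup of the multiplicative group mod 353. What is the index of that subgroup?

32

Since 187 ∈ (Z/353Z)^×, its order divides φ(353) = 353 − 1 = 352 = 2^5 · 11.
Divisors of 352: 1, 2, 4, 8, 11, 16, 22, 32, 44, 88, 176, 352.
Evaluate successive powers at the divisors of 352:
187^1 ≡ 187 (mod 353)
187^2 ≡ 22 (mod 353)
187^4 ≡ 131 (mod 353)
187^8 ≡ 217 (mod 353)
187^11 ≡ 1 (mod 353) ✓
The order of 187 is 11, so the subgroup it generates has 11 elements.
The index is φ(353) / ord(187) = 352 / 11 = 32.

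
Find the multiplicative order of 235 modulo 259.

The order of 235 must divide φ(259) = φ(7·37) = (7−1)·(37−1) = 6·36 = 216 = 2^3 · 3^3.
Divisors of 216: 1, 2, 3, 4, 6, 8, 9, 12, 18, 24, 27, 36, 54, 72, 108, 216.
Test each divisor d:
235^1 ≡ 235 (mod 259)
235^2 ≡ 58 (mod 259)
235^3 ≡ 162 (mod 259)
235^4 ≡ 256 (mod 259)
235^6 ≡ 85 (mod 259)
235^8 ≡ 9 (mod 259)
235^9 ≡ 43 (mod 259)
235^12 ≡ 232 (mod 259)
235^18 ≡ 36 (mod 259)
235^24 ≡ 211 (mod 259)
235^27 ≡ 253 (mod 259)
235^36 ≡ 1 (mod 259) ✓
Therefore the multiplicative order of 235 modulo 259 is 36.

36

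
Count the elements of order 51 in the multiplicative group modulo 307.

φ(307) = 307 − 1 = 306 = 2 · 3^2 · 17.
(Z/307Z)^× is cyclic (|G| = 306); a cyclic group of order m has exactly φ(d) elements of each order d | m, and none otherwise.
51 = 3 · 17 divides 306, and φ(51) = 32.

32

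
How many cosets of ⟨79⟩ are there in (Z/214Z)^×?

2

By Lagrange's theorem, ord_214(79) divides φ(214) = φ(2)·φ(107) = 1·106 = 106 = 2 · 53.
Divisors of 106: 1, 2, 53, 106.
Compute 79^d (mod 214) for the divisors d until we hit 1:
79^1 ≡ 79 (mod 214)
79^2 ≡ 35 (mod 214)
79^53 ≡ 1 (mod 214) ✓
Thus |⟨79⟩| = ord(79) = 53.
The index is φ(214) / ord(79) = 106 / 53 = 2.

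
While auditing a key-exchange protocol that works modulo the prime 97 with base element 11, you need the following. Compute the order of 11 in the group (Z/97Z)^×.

By Lagrange's theorem, ord_97(11) divides φ(97) = 97 − 1 = 96 = 2^5 · 3.
Divisors of 96: 1, 2, 3, 4, 6, 8, 12, 16, 24, 32, 48, 96.
Compute 11^d (mod 97) for the divisors d until we hit 1:
11^1 ≡ 11
11^2 ≡ 24
11^3 ≡ 70
11^4 ≡ 91
11^6 ≡ 50
11^8 ≡ 36
11^12 ≡ 75
11^16 ≡ 35
11^24 ≡ 96
11^32 ≡ 61
11^48 ≡ 1
So ord_97(11) = 48.

48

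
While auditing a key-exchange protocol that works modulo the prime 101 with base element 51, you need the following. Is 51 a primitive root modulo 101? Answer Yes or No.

Yes

φ(101) = 101 − 1 = 100 = 2^2 · 5^2.
Test 51^(100/q) mod 101 for each prime factor q of 100:
51^50 ≡ 100 (mod 101)  [q = 2: ≢ 1 ✓]
51^20 ≡ 84 (mod 101)  [q = 5: ≢ 1 ✓]
None equal 1, so ord_101(51) = 100: 51 is a primitive root.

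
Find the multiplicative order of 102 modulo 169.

Since 102 ∈ (Z/169Z)^×, its order divides φ(169) = φ(13^2) = 13·(13−1) = 156 = 2^2 · 3 · 13.
Divisors of 156: 1, 2, 3, 4, 6, 12, 13, 26, 39, 52, 78, 156.
Test each divisor d:
102^1 ≡ 102 (mod 169)
102^2 ≡ 95 (mod 169)
102^3 ≡ 57 (mod 169)
102^4 ≡ 68 (mod 169)
102^6 ≡ 38 (mod 169)
102^12 ≡ 92 (mod 169)
102^13 ≡ 89 (mod 169)
102^26 ≡ 147 (mod 169)
102^39 ≡ 70 (mod 169)
102^52 ≡ 146 (mod 169)
102^78 ≡ 168 (mod 169)
102^156 ≡ 1 (mod 169) ✓
So ord_169(102) = 156.

156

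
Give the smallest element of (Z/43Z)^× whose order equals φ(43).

3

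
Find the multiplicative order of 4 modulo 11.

Since 4 ∈ (Z/11Z)^×, its order divides φ(11) = 11 − 1 = 10 = 2 · 5.
Divisors of 10: 1, 2, 5, 10.
Check 4^d mod 11 for each divisor in increasing order:
4^1 ≡ 4 (mod 11)
4^2 ≡ 5 (mod 11)
4^5 ≡ 1 (mod 11) ✓
Therefore the multiplicative order of 4 modulo 11 is 5.

5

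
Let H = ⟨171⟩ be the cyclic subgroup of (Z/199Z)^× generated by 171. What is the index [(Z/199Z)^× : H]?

Since 171 ∈ (Z/199Z)^×, its order divides φ(199) = 199 − 1 = 198 = 2 · 3^2 · 11.
Divisors of 198: 1, 2, 3, 6, 9, 11, 18, 22, 33, 66, 99, 198.
Check 171^d mod 199 for each divisor in increasing order:
171^1 ≡ 171 (mod 199)
171^2 ≡ 187 (mod 199)
171^3 ≡ 137 (mod 199)
171^6 ≡ 63 (mod 199)
171^9 ≡ 74 (mod 199)
171^11 ≡ 107 (mod 199)
171^18 ≡ 103 (mod 199)
171^22 ≡ 106 (mod 199)
171^33 ≡ 198 (mod 199)
171^66 ≡ 1 (mod 199) ✓
So ord_199(171) = 66, hence |⟨171⟩| = 66.
[(Z/199Z)^× : ⟨171⟩] = 198/66 = 3.

3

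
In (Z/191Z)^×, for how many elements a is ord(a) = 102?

0

φ(191) = 191 − 1 = 190 = 2 · 5 · 19.
Since (Z/191Z)^× is cyclic of order 190, the number of elements of order d is φ(d) when d | 190 and 0 otherwise.
Since 102 ∤ 190, the count is 0.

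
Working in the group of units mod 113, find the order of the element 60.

28

ord(60) | φ(113) = 113 − 1 = 112 = 2^4 · 7.
Divisors of 112: 1, 2, 4, 7, 8, 14, 16, 28, 56, 112.
Evaluate successive powers at the divisors of 112:
60^1 ≡ 60 (mod 113)
60^2 ≡ 97 (mod 113)
60^4 ≡ 30 (mod 113)
60^7 ≡ 15 (mod 113)
60^8 ≡ 109 (mod 113)
60^14 ≡ 112 (mod 113)
60^16 ≡ 16 (mod 113)
60^28 ≡ 1 (mod 113) ✓
Therefore the multiplicative order of 60 modulo 113 is 28.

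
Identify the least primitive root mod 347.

2

φ(347) = 347 − 1 = 346 = 2 · 173.
Test candidates g = 2, 3, … against the prime factors q ∈ {2, 173} of φ(347): g is a generator iff g^(346/q) ≢ 1 for every such q.
g = 2: 2^173 ≡ 346; 2^2 ≡ 4 — none is 1, so 2 is a primitive root.
Hence the least primitive root of 347 is 2.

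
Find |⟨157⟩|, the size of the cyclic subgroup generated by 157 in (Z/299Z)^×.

22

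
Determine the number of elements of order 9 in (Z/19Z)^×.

φ(19) = 19 − 1 = 18 = 2 · 3^2.
(Z/19Z)^× is cyclic (|G| = 18); a cyclic group of order m has exactly φ(d) elements of each order d | m, and none otherwise.
9 = 3^2 divides 18, and φ(9) = 6.

6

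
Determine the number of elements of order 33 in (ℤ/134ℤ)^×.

20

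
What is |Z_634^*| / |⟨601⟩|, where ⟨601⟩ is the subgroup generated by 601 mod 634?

1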